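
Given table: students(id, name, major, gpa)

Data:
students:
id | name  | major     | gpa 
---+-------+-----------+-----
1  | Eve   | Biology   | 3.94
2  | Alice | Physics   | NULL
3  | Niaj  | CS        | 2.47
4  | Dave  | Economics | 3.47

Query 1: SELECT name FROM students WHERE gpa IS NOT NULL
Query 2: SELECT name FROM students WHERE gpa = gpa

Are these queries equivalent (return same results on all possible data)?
Yes, equivalent

Both queries return: [('Dave',), ('Eve',), ('Niaj',)]

Reason: IS NOT NULL vs self-equality (both exclude NULLs)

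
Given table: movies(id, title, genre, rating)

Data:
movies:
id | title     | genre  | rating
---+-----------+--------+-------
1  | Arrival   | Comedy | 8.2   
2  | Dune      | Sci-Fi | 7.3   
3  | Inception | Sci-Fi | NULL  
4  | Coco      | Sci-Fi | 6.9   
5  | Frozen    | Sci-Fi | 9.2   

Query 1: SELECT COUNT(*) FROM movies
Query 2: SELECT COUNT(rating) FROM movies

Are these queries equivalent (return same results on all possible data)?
No, not equivalent

Query 1 returns: [(5,)]
Query 2 returns: [(4,)]

Reason: COUNT(*) includes NULLs, COUNT(column) excludes them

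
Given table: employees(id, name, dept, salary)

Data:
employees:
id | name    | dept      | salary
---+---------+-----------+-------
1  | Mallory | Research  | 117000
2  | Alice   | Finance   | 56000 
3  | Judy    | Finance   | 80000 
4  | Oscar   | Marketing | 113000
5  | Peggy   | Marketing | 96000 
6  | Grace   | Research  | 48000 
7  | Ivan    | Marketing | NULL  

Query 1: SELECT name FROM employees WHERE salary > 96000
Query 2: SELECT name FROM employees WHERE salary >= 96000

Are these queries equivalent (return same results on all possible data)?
No, not equivalent

Query 1 returns: [('Mallory',), ('Oscar',)]
Query 2 returns: [('Mallory',), ('Oscar',), ('Peggy',)]

Reason: > vs >= gives different results when salary = 96000 exists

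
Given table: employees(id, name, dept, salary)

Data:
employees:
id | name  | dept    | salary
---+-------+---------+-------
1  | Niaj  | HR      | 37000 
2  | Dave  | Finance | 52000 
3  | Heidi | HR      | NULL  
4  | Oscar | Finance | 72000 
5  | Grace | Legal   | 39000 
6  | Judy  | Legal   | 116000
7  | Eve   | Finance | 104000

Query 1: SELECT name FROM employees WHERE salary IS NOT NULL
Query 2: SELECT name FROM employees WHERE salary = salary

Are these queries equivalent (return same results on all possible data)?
Yes, equivalent

Both queries return: [('Dave',), ('Eve',), ('Grace',), ('Judy',), ('Niaj',), ('Oscar',)]

Reason: IS NOT NULL vs self-equality (both exclude NULLs)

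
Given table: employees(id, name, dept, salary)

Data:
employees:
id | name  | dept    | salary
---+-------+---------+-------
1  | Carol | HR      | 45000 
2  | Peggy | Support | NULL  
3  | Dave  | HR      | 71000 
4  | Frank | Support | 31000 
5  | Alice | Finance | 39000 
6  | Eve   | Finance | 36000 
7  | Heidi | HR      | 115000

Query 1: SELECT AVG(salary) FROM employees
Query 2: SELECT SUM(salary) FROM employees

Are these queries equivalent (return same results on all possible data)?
No, not equivalent

Query 1 returns: [(56166.666666666664,)]
Query 2 returns: [(337000,)]

Reason: AVG vs SUM give different aggregate values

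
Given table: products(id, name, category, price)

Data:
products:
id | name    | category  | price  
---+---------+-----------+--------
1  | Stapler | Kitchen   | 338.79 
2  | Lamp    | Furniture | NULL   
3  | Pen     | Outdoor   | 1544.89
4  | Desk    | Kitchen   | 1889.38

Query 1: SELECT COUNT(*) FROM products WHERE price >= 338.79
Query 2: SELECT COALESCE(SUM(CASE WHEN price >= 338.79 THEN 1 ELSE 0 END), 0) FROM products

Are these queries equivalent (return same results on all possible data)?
Yes, equivalent

Both queries return: [(3,)]

Reason: COUNT with WHERE vs conditional SUM (COALESCE handles empty-table NULL)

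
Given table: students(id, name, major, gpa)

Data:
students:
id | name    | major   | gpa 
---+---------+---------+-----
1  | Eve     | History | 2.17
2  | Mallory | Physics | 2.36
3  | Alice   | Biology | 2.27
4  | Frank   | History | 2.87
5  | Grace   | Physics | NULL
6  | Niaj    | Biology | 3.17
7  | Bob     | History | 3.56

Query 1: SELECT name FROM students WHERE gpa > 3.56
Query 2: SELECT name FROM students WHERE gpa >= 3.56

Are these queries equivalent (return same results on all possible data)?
No, not equivalent

Query 1 returns: []
Query 2 returns: [('Bob',)]

Reason: > vs >= gives different results when gpa = 3.56 exists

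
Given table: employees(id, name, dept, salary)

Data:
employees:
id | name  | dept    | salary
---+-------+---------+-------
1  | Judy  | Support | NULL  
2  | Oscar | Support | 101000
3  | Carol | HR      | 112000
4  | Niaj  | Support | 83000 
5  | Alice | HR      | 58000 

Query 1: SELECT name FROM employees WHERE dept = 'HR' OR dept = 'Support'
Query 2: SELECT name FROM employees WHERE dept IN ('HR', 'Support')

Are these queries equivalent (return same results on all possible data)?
Yes, equivalent

Both queries return: [('Alice',), ('Carol',), ('Judy',), ('Niaj',), ('Oscar',)]

Reason: OR vs IN are equivalent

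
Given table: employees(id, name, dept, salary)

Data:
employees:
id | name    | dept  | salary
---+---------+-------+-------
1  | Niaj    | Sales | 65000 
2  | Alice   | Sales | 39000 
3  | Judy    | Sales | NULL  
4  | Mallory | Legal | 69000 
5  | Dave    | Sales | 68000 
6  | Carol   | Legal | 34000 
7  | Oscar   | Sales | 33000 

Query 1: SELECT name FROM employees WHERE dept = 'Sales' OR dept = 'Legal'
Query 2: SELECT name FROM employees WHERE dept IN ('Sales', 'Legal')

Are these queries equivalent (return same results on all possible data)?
Yes, equivalent

Both queries return: [('Alice',), ('Carol',), ('Dave',), ('Judy',), ('Mallory',), ('Niaj',), ('Oscar',)]

Reason: OR vs IN are equivalent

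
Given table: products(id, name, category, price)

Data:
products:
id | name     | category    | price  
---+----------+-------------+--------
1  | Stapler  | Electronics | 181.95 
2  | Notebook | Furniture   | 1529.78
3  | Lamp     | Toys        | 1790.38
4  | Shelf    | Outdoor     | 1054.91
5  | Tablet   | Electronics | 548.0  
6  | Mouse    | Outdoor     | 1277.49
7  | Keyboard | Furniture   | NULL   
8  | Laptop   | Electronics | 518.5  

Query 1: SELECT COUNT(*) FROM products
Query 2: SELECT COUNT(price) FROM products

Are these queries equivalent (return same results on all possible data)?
No, not equivalent

Query 1 returns: [(8,)]
Query 2 returns: [(7,)]

Reason: COUNT(*) includes NULLs, COUNT(column) excludes them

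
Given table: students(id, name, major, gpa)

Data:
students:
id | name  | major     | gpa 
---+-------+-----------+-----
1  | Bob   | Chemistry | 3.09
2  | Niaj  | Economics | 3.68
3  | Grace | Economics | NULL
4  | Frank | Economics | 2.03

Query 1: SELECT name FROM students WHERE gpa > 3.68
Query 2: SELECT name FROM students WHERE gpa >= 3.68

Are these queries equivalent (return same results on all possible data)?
No, not equivalent

Query 1 returns: []
Query 2 returns: [('Niaj',)]

Reason: > vs >= gives different results when gpa = 3.68 exists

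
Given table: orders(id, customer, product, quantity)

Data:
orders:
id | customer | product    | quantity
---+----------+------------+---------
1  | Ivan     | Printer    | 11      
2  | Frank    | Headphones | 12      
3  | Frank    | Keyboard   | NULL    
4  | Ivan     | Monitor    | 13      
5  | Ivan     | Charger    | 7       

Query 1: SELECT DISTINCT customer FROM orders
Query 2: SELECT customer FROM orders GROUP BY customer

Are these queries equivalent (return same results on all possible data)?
Yes, equivalent

Both queries return: [('Frank',), ('Ivan',)]

Reason: Both get unique customers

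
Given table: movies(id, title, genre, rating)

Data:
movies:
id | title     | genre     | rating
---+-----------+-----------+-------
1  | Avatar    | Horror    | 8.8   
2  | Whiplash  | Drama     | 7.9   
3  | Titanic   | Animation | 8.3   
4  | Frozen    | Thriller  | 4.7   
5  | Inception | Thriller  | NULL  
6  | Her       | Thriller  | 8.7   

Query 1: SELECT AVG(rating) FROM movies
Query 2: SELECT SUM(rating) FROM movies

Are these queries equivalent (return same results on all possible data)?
No, not equivalent

Query 1 returns: [(7.68,)]
Query 2 returns: [(38.4,)]

Reason: AVG vs SUM give different aggregate values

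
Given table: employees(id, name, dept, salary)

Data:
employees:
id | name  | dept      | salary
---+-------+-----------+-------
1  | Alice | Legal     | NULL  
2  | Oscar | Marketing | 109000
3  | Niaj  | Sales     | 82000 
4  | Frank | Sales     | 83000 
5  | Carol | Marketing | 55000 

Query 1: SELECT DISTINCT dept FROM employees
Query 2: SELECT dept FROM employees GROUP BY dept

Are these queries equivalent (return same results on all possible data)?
Yes, equivalent

Both queries return: [('Legal',), ('Marketing',), ('Sales',)]

Reason: Both get unique depts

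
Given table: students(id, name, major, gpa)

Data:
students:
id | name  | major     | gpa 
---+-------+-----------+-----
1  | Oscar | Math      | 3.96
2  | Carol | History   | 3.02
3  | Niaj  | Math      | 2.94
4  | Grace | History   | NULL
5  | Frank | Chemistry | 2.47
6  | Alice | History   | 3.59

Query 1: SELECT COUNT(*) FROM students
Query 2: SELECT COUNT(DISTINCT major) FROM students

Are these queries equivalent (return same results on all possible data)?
No, not equivalent

Query 1 returns: [(6,)]
Query 2 returns: [(3,)]

Reason: COUNT(*) counts rows, COUNT(DISTINCT major) counts unique majors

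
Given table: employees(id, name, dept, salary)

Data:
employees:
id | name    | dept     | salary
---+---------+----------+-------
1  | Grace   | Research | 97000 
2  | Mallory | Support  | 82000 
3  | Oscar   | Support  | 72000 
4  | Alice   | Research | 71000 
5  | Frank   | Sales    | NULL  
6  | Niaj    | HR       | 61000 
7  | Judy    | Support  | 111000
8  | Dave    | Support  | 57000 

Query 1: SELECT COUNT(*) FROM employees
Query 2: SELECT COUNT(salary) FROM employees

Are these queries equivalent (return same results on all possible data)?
No, not equivalent

Query 1 returns: [(8,)]
Query 2 returns: [(7,)]

Reason: COUNT(*) includes NULLs, COUNT(column) excludes them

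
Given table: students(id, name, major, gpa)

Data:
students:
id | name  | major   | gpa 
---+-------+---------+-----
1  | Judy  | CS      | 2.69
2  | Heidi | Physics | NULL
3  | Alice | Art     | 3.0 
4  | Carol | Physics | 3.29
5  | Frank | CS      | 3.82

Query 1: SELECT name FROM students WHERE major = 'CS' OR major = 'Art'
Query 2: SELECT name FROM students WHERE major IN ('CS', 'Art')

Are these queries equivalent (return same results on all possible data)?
Yes, equivalent

Both queries return: [('Alice',), ('Frank',), ('Judy',)]

Reason: OR vs IN are equivalent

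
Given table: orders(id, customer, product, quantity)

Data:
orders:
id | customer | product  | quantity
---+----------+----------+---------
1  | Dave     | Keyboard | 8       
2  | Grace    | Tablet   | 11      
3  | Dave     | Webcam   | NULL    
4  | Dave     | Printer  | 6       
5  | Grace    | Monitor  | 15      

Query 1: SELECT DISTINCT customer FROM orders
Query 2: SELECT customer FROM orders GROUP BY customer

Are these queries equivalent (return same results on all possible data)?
Yes, equivalent

Both queries return: [('Dave',), ('Grace',)]

Reason: Both get unique customers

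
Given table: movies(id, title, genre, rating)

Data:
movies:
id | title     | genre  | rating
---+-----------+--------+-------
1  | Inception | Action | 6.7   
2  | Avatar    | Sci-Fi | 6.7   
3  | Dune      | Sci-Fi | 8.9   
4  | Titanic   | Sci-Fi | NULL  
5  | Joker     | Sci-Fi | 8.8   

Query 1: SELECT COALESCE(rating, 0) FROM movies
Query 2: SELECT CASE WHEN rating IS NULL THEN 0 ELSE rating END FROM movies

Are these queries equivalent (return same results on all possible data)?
Yes, equivalent

Both queries return: [(0,), (6.7,), (6.7,), (8.8,), (8.9,)]

Reason: COALESCE vs CASE for NULL handling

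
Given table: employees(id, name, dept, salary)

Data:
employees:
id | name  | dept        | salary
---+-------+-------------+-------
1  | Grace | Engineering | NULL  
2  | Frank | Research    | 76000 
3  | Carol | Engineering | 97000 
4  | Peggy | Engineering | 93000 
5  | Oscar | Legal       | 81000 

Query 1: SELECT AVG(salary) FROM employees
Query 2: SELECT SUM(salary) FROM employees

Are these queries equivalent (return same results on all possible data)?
No, not equivalent

Query 1 returns: [(86750.0,)]
Query 2 returns: [(347000,)]

Reason: AVG vs SUM give different aggregate values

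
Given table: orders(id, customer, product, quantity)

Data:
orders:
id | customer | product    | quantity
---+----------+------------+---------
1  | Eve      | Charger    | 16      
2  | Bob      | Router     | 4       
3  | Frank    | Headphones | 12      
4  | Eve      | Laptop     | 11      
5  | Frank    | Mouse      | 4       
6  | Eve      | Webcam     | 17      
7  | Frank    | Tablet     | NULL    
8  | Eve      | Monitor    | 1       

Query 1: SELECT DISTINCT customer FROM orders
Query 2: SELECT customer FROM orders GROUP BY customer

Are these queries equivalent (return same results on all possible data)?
Yes, equivalent

Both queries return: [('Bob',), ('Eve',), ('Frank',)]

Reason: Both get unique customers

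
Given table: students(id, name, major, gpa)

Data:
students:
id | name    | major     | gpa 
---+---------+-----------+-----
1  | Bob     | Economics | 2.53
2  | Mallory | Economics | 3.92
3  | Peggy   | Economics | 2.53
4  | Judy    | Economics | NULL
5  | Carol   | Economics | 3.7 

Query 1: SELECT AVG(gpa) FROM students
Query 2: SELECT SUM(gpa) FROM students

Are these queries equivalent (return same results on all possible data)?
No, not equivalent

Query 1 returns: [(3.17,)]
Query 2 returns: [(12.68,)]

Reason: AVG vs SUM give different aggregate values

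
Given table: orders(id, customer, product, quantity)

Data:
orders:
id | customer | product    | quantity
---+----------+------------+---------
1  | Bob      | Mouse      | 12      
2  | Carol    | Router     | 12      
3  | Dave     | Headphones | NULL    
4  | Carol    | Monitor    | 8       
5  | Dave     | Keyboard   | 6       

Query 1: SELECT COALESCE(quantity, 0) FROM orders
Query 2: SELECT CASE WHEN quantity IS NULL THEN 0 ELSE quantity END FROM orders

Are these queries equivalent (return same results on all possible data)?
Yes, equivalent

Both queries return: [(0,), (6,), (8,), (12,), (12,)]

Reason: COALESCE vs CASE for NULL handling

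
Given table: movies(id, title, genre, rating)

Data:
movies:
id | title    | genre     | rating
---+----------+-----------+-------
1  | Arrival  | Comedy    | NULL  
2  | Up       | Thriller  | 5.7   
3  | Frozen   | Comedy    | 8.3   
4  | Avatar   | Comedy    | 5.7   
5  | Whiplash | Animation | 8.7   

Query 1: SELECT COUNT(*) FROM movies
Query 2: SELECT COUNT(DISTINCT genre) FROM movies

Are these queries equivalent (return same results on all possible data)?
No, not equivalent

Query 1 returns: [(5,)]
Query 2 returns: [(3,)]

Reason: COUNT(*) counts rows, COUNT(DISTINCT genre) counts unique genres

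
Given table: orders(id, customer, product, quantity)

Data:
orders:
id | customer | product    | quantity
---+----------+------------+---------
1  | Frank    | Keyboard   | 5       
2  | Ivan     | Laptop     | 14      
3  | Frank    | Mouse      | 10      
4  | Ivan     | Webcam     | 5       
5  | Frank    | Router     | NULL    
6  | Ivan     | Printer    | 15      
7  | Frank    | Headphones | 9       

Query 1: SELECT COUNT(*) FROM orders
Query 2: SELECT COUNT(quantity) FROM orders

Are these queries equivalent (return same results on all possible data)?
No, not equivalent

Query 1 returns: [(7,)]
Query 2 returns: [(6,)]

Reason: COUNT(*) includes NULLs, COUNT(column) excludes them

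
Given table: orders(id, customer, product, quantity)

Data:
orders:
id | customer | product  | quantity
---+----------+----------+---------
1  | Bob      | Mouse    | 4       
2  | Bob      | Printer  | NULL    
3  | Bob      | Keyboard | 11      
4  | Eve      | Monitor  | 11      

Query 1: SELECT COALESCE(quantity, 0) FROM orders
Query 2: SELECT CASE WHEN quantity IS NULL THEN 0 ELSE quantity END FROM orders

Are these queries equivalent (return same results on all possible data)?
Yes, equivalent

Both queries return: [(0,), (4,), (11,), (11,)]

Reason: COALESCE vs CASE for NULL handling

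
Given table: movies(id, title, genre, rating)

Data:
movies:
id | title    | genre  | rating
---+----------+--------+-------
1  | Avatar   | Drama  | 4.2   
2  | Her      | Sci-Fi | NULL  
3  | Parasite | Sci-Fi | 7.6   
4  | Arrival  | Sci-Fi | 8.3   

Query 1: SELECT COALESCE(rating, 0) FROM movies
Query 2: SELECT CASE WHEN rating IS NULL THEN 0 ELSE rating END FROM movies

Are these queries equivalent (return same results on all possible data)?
Yes, equivalent

Both queries return: [(0,), (4.2,), (7.6,), (8.3,)]

Reason: COALESCE vs CASE for NULL handling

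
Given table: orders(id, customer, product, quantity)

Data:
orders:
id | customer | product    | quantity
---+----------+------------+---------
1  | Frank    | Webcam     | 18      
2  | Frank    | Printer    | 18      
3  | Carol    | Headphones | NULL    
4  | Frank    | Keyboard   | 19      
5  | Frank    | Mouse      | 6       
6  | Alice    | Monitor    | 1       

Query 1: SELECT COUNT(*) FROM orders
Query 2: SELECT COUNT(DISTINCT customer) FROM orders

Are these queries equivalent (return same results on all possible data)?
No, not equivalent

Query 1 returns: [(6,)]
Query 2 returns: [(3,)]

Reason: COUNT(*) counts rows, COUNT(DISTINCT customer) counts unique customers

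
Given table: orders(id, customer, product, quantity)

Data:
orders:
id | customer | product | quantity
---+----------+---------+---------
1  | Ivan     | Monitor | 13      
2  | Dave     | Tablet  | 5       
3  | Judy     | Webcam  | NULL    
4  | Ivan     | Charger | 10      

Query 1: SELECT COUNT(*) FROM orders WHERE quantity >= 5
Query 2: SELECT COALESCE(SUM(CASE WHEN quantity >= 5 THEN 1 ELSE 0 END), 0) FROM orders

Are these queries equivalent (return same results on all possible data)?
Yes, equivalent

Both queries return: [(3,)]

Reason: COUNT with WHERE vs conditional SUM (COALESCE handles empty-table NULL)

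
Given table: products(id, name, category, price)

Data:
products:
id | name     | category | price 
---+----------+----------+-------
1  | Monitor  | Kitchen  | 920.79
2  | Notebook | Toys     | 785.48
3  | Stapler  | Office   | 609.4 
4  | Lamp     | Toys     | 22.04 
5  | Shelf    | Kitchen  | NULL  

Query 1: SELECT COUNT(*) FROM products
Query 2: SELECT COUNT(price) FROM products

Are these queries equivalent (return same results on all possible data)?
No, not equivalent

Query 1 returns: [(5,)]
Query 2 returns: [(4,)]

Reason: COUNT(*) includes NULLs, COUNT(column) excludes them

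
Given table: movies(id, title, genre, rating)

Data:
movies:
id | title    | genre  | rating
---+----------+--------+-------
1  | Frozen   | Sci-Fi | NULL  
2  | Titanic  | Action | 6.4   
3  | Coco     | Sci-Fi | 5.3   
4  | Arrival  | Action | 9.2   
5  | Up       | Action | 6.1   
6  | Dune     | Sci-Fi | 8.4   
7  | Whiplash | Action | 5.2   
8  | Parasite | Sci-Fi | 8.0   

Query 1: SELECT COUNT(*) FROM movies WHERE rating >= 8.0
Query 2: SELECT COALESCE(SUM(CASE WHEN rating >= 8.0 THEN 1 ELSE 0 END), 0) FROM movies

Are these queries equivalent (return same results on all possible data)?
Yes, equivalent

Both queries return: [(3,)]

Reason: COUNT with WHERE vs conditional SUM (COALESCE handles empty-table NULL)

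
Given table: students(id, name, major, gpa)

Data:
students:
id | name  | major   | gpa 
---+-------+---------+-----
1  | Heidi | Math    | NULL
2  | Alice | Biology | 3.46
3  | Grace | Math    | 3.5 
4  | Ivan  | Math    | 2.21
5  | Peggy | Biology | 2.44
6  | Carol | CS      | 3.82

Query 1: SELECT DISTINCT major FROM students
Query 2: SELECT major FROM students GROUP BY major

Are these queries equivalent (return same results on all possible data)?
Yes, equivalent

Both queries return: [('Biology',), ('CS',), ('Math',)]

Reason: Both get unique majors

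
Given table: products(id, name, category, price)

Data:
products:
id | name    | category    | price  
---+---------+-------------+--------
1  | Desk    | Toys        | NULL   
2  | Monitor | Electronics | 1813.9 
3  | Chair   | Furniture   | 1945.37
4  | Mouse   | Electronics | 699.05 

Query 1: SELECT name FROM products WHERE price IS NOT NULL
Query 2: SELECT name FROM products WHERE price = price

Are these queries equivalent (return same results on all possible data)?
Yes, equivalent

Both queries return: [('Chair',), ('Monitor',), ('Mouse',)]

Reason: IS NOT NULL vs self-equality (both exclude NULLs)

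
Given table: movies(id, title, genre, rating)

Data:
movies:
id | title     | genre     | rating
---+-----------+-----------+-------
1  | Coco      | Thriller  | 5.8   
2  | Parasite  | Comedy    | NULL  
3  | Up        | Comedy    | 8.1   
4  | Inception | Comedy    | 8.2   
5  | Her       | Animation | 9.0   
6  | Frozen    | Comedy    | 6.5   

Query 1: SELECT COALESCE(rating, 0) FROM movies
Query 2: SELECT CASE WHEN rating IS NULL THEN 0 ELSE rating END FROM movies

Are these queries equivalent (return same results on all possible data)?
Yes, equivalent

Both queries return: [(0,), (5.8,), (6.5,), (8.1,), (8.2,), (9.0,)]

Reason: COALESCE vs CASE for NULL handling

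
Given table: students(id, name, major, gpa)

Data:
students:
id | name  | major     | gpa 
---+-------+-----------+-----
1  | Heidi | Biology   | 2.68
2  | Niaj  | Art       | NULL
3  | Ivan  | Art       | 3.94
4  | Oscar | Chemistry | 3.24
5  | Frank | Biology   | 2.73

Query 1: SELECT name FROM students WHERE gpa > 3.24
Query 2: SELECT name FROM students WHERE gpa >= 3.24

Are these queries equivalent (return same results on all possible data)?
No, not equivalent

Query 1 returns: [('Ivan',)]
Query 2 returns: [('Ivan',), ('Oscar',)]

Reason: > vs >= gives different results when gpa = 3.24 exists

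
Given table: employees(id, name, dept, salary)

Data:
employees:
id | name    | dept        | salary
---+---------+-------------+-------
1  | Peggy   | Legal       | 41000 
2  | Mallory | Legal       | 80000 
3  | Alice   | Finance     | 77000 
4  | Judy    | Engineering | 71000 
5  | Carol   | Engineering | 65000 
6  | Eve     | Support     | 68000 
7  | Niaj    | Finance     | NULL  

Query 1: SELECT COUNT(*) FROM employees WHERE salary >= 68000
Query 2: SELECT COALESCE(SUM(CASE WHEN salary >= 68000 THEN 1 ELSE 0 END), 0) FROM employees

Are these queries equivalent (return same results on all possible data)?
Yes, equivalent

Both queries return: [(4,)]

Reason: COUNT with WHERE vs conditional SUM (COALESCE handles empty-table NULL)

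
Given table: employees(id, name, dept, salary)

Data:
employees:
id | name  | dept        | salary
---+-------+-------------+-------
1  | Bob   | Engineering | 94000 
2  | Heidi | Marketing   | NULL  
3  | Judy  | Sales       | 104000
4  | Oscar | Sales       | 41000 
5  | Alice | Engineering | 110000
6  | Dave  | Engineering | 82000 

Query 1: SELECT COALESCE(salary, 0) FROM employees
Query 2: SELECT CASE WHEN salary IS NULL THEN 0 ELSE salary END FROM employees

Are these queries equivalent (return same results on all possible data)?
Yes, equivalent

Both queries return: [(0,), (41000,), (82000,), (94000,), (104000,), (110000,)]

Reason: COALESCE vs CASE for NULL handling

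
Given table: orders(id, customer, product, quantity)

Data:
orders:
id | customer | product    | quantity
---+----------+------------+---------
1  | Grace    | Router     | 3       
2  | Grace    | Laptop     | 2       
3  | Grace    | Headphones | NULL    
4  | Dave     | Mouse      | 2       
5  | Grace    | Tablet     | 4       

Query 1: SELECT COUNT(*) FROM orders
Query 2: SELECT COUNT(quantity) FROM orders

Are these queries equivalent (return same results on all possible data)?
No, not equivalent

Query 1 returns: [(5,)]
Query 2 returns: [(4,)]

Reason: COUNT(*) includes NULLs, COUNT(column) excludes them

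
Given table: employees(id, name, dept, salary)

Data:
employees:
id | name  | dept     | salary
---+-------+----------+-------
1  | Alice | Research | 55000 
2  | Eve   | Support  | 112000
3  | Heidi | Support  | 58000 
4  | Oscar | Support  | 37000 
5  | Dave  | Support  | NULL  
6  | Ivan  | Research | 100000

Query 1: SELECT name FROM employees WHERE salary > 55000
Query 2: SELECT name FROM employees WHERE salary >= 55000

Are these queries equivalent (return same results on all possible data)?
No, not equivalent

Query 1 returns: [('Eve',), ('Heidi',), ('Ivan',)]
Query 2 returns: [('Alice',), ('Eve',), ('Heidi',), ('Ivan',)]

Reason: > vs >= gives different results when salary = 55000 exists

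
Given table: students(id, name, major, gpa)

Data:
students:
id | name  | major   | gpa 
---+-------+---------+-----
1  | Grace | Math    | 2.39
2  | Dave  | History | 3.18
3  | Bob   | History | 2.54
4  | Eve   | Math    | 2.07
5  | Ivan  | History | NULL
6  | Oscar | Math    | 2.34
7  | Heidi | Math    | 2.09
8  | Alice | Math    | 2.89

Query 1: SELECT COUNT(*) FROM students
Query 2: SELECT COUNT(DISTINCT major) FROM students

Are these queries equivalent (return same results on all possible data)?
No, not equivalent

Query 1 returns: [(8,)]
Query 2 returns: [(2,)]

Reason: COUNT(*) counts rows, COUNT(DISTINCT major) counts unique majors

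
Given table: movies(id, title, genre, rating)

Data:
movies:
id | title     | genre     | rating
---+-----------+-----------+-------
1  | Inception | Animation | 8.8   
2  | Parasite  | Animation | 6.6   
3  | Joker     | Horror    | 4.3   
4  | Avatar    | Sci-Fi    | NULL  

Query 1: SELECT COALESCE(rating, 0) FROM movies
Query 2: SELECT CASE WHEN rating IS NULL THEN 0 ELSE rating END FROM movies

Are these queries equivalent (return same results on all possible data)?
Yes, equivalent

Both queries return: [(0,), (4.3,), (6.6,), (8.8,)]

Reason: COALESCE vs CASE for NULL handling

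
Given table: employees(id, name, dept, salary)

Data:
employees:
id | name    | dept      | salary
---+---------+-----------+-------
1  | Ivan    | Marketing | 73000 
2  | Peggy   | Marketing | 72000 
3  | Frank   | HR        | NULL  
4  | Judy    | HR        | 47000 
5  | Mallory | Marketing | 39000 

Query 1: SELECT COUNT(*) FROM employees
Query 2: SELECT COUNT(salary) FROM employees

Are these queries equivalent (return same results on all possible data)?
No, not equivalent

Query 1 returns: [(5,)]
Query 2 returns: [(4,)]

Reason: COUNT(*) includes NULLs, COUNT(column) excludes them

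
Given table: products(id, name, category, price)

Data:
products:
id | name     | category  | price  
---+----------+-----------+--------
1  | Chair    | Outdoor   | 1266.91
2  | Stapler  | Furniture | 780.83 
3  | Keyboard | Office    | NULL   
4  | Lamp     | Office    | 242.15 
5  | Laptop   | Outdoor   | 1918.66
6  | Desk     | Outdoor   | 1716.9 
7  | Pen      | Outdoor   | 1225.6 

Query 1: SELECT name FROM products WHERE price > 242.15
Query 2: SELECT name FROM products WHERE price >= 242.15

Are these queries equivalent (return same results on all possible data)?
No, not equivalent

Query 1 returns: [('Chair',), ('Stapler',), ('Laptop',), ('Desk',), ('Pen',)]
Query 2 returns: [('Chair',), ('Stapler',), ('Lamp',), ('Laptop',), ('Desk',), ('Pen',)]

Reason: > vs >= gives different results when price = 242.15 exists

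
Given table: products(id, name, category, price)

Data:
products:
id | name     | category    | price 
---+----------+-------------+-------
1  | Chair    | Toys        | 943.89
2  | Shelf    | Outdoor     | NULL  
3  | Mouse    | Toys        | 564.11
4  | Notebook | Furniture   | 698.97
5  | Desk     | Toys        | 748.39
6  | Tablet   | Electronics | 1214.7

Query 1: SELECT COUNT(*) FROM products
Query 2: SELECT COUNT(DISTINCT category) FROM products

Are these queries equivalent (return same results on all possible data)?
No, not equivalent

Query 1 returns: [(6,)]
Query 2 returns: [(4,)]

Reason: COUNT(*) counts rows, COUNT(DISTINCT category) counts unique categorys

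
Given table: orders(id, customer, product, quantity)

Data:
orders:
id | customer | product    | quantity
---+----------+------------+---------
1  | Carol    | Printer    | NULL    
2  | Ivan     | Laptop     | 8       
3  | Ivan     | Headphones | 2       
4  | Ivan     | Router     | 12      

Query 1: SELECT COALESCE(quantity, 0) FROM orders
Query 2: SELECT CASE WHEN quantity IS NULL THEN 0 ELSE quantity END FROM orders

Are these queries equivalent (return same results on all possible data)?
Yes, equivalent

Both queries return: [(0,), (2,), (8,), (12,)]

Reason: COALESCE vs CASE for NULL handling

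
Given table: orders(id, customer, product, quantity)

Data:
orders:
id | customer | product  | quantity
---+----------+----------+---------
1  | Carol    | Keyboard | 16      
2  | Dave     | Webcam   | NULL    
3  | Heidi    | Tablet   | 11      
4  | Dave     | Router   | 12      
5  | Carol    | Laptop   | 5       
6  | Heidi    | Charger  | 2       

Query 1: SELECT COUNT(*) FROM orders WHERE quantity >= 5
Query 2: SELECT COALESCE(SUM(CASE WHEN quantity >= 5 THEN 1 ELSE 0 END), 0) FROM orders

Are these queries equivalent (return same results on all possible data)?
Yes, equivalent

Both queries return: [(4,)]

Reason: COUNT with WHERE vs conditional SUM (COALESCE handles empty-table NULL)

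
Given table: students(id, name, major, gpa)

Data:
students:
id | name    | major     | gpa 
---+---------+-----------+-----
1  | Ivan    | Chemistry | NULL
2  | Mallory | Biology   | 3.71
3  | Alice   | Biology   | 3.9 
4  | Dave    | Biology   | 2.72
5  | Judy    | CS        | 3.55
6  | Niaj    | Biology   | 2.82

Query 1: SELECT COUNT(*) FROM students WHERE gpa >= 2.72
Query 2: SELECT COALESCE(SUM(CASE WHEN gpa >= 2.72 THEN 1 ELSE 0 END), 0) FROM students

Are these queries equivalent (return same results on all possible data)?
Yes, equivalent

Both queries return: [(5,)]

Reason: COUNT with WHERE vs conditional SUM (COALESCE handles empty-table NULL)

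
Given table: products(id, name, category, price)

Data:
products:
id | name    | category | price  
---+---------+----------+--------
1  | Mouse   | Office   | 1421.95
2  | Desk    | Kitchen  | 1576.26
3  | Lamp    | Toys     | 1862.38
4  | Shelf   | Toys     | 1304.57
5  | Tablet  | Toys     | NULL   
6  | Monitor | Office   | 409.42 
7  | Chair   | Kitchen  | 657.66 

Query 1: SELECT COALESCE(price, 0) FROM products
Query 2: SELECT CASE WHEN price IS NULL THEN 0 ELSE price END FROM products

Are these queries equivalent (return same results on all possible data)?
Yes, equivalent

Both queries return: [(0,), (409.42,), (657.66,), (1304.57,), (1421.95,), (1576.26,), (1862.38,)]

Reason: COALESCE vs CASE for NULL handling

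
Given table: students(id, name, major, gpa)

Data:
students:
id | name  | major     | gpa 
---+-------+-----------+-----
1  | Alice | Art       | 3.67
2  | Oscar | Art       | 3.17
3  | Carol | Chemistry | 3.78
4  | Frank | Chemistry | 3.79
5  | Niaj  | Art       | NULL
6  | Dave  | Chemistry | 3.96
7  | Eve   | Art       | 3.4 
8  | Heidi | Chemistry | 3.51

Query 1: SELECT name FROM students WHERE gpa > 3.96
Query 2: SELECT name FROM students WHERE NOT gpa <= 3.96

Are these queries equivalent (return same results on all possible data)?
Yes, equivalent

Both queries return: []

Reason: Both filter gpa > 3.96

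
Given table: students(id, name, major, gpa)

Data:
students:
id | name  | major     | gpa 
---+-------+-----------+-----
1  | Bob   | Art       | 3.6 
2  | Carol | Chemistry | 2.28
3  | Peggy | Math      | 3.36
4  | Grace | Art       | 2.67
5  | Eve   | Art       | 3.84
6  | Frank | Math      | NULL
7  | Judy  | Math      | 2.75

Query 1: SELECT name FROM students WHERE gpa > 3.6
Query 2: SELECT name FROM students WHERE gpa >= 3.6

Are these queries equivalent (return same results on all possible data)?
No, not equivalent

Query 1 returns: [('Eve',)]
Query 2 returns: [('Bob',), ('Eve',)]

Reason: > vs >= gives different results when gpa = 3.6 exists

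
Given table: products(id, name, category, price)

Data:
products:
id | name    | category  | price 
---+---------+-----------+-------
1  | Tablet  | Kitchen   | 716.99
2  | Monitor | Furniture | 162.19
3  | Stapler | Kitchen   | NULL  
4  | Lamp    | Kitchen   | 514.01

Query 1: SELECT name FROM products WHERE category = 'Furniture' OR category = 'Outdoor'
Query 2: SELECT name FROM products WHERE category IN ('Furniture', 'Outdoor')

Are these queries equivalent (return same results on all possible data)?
Yes, equivalent

Both queries return: [('Monitor',)]

Reason: OR vs IN are equivalent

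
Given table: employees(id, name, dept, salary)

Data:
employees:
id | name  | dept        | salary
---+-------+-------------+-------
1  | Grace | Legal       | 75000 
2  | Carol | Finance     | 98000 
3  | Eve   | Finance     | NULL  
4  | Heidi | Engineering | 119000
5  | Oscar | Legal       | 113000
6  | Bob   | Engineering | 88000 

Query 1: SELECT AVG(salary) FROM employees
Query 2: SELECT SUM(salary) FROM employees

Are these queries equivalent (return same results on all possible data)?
No, not equivalent

Query 1 returns: [(98600.0,)]
Query 2 returns: [(493000,)]

Reason: AVG vs SUM give different aggregate values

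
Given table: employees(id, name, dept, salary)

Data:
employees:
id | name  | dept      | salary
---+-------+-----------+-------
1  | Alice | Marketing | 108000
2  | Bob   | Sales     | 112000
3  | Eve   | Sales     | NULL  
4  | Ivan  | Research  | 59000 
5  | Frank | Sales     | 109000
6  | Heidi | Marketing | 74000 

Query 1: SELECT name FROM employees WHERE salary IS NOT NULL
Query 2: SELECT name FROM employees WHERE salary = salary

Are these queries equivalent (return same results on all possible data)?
Yes, equivalent

Both queries return: [('Alice',), ('Bob',), ('Frank',), ('Heidi',), ('Ivan',)]

Reason: IS NOT NULL vs self-equality (both exclude NULLs)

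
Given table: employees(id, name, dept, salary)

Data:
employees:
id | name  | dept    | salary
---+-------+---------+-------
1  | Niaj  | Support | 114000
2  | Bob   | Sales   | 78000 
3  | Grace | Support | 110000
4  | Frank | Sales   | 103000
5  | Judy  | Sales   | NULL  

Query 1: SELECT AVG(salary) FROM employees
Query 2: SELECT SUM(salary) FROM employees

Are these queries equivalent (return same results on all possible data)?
No, not equivalent

Query 1 returns: [(101250.0,)]
Query 2 returns: [(405000,)]

Reason: AVG vs SUM give different aggregate values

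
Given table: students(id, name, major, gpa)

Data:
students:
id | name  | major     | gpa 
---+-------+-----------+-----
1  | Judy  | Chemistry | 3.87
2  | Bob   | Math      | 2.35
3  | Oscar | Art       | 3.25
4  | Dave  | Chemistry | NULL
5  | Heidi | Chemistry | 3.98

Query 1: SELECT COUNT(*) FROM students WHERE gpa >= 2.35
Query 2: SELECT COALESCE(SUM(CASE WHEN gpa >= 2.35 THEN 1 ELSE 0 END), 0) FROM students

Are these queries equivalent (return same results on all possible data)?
Yes, equivalent

Both queries return: [(4,)]

Reason: COUNT with WHERE vs conditional SUM (COALESCE handles empty-table NULL)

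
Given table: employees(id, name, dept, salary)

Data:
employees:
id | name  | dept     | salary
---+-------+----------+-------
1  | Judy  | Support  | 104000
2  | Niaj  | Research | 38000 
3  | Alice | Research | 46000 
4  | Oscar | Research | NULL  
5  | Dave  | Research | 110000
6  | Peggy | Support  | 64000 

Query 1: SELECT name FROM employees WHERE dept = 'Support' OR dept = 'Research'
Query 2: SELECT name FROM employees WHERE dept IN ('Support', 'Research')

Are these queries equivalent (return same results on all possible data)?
Yes, equivalent

Both queries return: [('Alice',), ('Dave',), ('Judy',), ('Niaj',), ('Oscar',), ('Peggy',)]

Reason: OR vs IN are equivalent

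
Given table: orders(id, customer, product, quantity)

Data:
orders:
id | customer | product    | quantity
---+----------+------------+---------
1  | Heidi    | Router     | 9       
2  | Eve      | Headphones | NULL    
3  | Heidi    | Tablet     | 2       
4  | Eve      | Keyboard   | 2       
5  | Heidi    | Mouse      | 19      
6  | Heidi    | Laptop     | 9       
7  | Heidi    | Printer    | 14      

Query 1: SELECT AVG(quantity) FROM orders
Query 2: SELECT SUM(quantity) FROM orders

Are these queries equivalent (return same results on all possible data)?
No, not equivalent

Query 1 returns: [(9.166666666666666,)]
Query 2 returns: [(55,)]

Reason: AVG vs SUM give different aggregate values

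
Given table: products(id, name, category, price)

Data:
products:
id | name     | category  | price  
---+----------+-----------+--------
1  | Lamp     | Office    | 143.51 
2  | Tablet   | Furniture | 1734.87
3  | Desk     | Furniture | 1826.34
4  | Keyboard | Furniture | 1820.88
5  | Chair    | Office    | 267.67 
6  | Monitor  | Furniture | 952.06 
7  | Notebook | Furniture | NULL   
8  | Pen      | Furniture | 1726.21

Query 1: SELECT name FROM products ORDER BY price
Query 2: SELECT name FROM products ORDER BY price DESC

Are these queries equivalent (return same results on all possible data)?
No, not equivalent

Query 1 returns: [('Notebook',), ('Lamp',), ('Chair',), ('Monitor',), ('Pen',), ('Tablet',), ('Keyboard',), ('Desk',)]
Query 2 returns: [('Desk',), ('Keyboard',), ('Tablet',), ('Pen',), ('Monitor',), ('Chair',), ('Lamp',), ('Notebook',)]

Reason: ASC vs DESC gives opposite ordering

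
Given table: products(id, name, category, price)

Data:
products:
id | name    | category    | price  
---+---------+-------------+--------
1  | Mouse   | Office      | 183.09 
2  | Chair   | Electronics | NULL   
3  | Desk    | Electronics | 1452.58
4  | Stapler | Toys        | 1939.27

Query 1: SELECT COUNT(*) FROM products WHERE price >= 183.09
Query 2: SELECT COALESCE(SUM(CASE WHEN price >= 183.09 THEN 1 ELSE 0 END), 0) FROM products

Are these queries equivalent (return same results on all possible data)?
Yes, equivalent

Both queries return: [(3,)]

Reason: COUNT with WHERE vs conditional SUM (COALESCE handles empty-table NULL)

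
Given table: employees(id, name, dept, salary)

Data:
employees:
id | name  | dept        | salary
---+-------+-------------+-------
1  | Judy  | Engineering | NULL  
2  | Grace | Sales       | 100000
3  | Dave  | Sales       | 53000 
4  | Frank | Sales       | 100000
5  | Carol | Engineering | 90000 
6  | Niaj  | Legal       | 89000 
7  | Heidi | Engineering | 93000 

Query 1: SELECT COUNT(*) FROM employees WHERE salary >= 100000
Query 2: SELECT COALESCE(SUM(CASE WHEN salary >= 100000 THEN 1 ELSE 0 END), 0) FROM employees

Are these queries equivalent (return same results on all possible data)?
Yes, equivalent

Both queries return: [(2,)]

Reason: COUNT with WHERE vs conditional SUM (COALESCE handles empty-table NULL)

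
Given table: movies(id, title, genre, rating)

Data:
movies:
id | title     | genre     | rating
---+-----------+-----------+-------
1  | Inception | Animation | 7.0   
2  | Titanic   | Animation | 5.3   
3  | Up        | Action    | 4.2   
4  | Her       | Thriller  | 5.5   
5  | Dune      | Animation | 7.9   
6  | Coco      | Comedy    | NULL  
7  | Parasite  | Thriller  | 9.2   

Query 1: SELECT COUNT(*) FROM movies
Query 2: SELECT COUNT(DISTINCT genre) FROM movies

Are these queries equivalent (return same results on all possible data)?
No, not equivalent

Query 1 returns: [(7,)]
Query 2 returns: [(4,)]

Reason: COUNT(*) counts rows, COUNT(DISTINCT genre) counts unique genres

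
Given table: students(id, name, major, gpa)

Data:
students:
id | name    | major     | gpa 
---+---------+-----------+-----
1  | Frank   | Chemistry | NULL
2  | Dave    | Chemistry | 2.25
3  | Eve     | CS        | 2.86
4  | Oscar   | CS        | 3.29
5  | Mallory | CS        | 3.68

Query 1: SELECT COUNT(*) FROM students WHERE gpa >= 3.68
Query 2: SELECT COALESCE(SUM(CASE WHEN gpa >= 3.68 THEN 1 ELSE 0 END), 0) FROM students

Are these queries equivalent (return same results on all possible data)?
Yes, equivalent

Both queries return: [(1,)]

Reason: COUNT with WHERE vs conditional SUM (COALESCE handles empty-table NULL)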